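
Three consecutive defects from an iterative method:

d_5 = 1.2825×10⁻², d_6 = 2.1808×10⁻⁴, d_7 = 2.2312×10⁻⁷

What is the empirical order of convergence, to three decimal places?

p ≈ ln(d_7/d_6) / ln(d_6/d_5)
  = ln(2.2312×10⁻⁷/2.1808×10⁻⁴) / ln(2.1808×10⁻⁴/1.2825×10⁻²)
  = ln(0.00102311) / ln(0.0170043)
  = -6.884908 / -4.074289 ≈ 1.689843

1.690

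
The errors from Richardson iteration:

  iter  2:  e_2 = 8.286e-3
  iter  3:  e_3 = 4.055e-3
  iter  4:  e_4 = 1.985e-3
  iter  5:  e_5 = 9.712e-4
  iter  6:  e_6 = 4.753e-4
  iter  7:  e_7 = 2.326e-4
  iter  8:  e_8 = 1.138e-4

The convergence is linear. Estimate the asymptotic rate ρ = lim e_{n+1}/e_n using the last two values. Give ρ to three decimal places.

ρ ≈ e_8/e_7 = 1.138e-4/2.326e-4 = 0.48925

0.489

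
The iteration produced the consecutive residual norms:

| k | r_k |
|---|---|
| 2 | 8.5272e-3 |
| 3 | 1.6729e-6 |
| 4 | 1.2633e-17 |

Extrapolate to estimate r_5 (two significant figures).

5.4e-51

First estimate the order: p ≈ ln(r_4/r_3) / ln(r_3/r_2) = ln(1.2633e-17/1.6729e-6)/ln(1.6729e-6/8.5272e-3) = ln(7.55156e-12)/ln(0.000196184) ≈ 3.0000.
Then r_5 ≈ r_4·(r_4/r_3)^p = 1.2633e-17·(7.55156e-12)^3.0000 = 1.2633e-17·4.30636e-34 ≈ 5.44e-51.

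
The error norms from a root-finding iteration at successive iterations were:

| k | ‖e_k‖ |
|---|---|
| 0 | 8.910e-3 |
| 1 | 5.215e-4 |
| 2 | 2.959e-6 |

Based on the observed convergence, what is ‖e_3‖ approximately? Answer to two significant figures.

2.4e-10

First estimate the order: p ≈ ln(‖e_2‖/‖e_1‖) / ln(‖e_1‖/‖e_0‖) = ln(2.959e-6/5.215e-4)/ln(5.215e-4/8.910e-3) = ln(0.00567402)/ln(0.0585297) ≈ 1.8222.
Then ‖e_3‖ ≈ ‖e_2‖·(‖e_2‖/‖e_1‖)^p = 2.959e-6·(0.00567402)^1.8222 = 2.959e-6·8.07495e-05 ≈ 2.389e-10.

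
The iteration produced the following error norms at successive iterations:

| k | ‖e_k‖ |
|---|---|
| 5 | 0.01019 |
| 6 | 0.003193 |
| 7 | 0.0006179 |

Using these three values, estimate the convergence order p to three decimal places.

1.415

p ≈ ln(‖e_7‖/‖e_6‖) / ln(‖e_6‖/‖e_5‖)
  = ln(0.0006179/0.003193) / ln(0.003193/0.01019)
  = ln(0.193517) / ln(0.313346)
  = -1.642390 / -1.160447 ≈ 1.415308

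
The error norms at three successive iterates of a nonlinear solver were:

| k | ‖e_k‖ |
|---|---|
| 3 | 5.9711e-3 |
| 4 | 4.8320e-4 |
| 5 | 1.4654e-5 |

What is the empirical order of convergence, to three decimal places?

p ≈ ln(‖e_5‖/‖e_4‖) / ln(‖e_4‖/‖e_3‖)
  = ln(1.4654e-5/4.8320e-4) / ln(4.8320e-4/5.9711e-3)
  = ln(0.030327) / ln(0.0809231)
  = -3.495717 / -2.514256 ≈ 1.390358

1.390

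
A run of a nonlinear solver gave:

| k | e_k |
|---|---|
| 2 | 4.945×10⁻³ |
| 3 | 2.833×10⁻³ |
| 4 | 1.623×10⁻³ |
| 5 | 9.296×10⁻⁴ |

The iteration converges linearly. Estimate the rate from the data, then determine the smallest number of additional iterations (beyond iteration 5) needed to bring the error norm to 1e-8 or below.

21

Rate ρ ≈ e_5/e_4 = 9.296×10⁻⁴/1.623×10⁻³ = 0.5728.
After j more steps, e_{5+j} ≈ 9.296×10⁻⁴·ρ^j; need ρ^j ≤ 1e-8/9.296×10⁻⁴ = 1.07573e-05.
j ≥ ln(1.07573e-05)/ln(0.5728) = -11.4399/-0.55722 = 20.530.
So 21 more iterations are needed.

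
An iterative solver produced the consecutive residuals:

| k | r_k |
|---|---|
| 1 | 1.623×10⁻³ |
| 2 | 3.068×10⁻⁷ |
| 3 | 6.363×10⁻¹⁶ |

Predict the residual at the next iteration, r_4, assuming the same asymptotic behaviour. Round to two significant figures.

First estimate the order: p ≈ ln(r_3/r_2) / ln(r_2/r_1) = ln(6.363×10⁻¹⁶/3.068×10⁻⁷)/ln(3.068×10⁻⁷/1.623×10⁻³) = ln(2.07399e-09)/ln(0.000189033) ≈ 2.3320.
Then r_4 ≈ r_3·(r_3/r_2)^p = 6.363×10⁻¹⁶·(2.07399e-09)^2.3320 = 6.363×10⁻¹⁶·5.63369e-21 ≈ 3.585e-36.

3.6e-36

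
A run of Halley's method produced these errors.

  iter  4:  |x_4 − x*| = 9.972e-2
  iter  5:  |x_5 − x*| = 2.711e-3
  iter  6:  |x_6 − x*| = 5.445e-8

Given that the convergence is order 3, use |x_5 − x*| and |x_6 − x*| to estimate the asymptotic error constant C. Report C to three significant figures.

C ≈ |x_6 − x*| / |x_5 − x*|^3
  = 5.445e-8 / (2.711e-3)^3
  = 5.445e-8 / 1.99246e-08 ≈ 2.7328

2.73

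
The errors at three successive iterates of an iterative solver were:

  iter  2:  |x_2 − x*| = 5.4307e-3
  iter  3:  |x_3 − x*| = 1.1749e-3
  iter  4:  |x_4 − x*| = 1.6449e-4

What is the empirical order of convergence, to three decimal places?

1.284

p ≈ ln(|x_4 − x*|/|x_3 − x*|) / ln(|x_3 − x*|/|x_2 − x*|)
  = ln(1.6449e-4/1.1749e-3) / ln(1.1749e-3/5.4307e-3)
  = ln(0.140003) / ln(0.216344)
  = -1.966091 / -1.530886 ≈ 1.284283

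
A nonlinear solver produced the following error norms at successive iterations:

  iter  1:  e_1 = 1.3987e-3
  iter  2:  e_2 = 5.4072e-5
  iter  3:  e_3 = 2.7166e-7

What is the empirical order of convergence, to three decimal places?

p ≈ ln(e_3/e_2) / ln(e_2/e_1)
  = ln(2.7166e-7/5.4072e-5) / ln(5.4072e-5/1.3987e-3)
  = ln(0.00502404) / ln(0.0386588)
  = -5.293521 / -3.252981 ≈ 1.627283

1.627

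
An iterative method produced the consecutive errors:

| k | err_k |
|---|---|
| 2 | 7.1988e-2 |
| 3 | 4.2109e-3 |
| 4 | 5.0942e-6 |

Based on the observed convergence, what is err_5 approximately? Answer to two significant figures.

6.4e-13

First estimate the order: p ≈ ln(err_4/err_3) / ln(err_3/err_2) = ln(5.0942e-6/4.2109e-3)/ln(4.2109e-3/7.1988e-2) = ln(0.00120977)/ln(0.0584945) ≈ 2.3662.
Then err_5 ≈ err_4·(err_4/err_3)^p = 5.0942e-6·(0.00120977)^2.3662 = 5.0942e-6·1.25052e-07 ≈ 6.37e-13.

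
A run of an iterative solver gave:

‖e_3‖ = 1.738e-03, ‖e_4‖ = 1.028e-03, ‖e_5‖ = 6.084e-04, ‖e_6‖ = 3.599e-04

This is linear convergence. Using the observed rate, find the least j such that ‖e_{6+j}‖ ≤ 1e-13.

42

Rate ρ ≈ ‖e_6‖/‖e_5‖ = 3.599e-04/6.084e-04 = 0.5916.
After j more steps, ‖e_{6+j}‖ ≈ 3.599e-04·ρ^j; need ρ^j ≤ 1e-13/3.599e-04 = 2.77855e-10.
j ≥ ln(2.77855e-10)/ln(0.5916) = -22.0039/-0.52492 = 41.919.
So 42 more iterations are needed.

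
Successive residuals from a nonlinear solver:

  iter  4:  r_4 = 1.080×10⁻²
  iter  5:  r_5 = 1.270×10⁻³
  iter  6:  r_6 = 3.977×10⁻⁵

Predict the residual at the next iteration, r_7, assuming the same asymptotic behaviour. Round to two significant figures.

1.5e-7

First estimate the order: p ≈ ln(r_6/r_5) / ln(r_5/r_4) = ln(3.977×10⁻⁵/1.270×10⁻³)/ln(1.270×10⁻³/1.080×10⁻²) = ln(0.031315)/ln(0.117593) ≈ 1.6181.
Then r_7 ≈ r_6·(r_6/r_5)^p = 3.977×10⁻⁵·(0.031315)^1.6181 = 3.977×10⁻⁵·0.00368109 ≈ 1.464e-07.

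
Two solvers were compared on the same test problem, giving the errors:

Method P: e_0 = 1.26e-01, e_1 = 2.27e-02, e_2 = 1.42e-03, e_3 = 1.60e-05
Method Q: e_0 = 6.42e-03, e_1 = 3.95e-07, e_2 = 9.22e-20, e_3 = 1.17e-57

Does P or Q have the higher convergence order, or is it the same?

Method P: p ≈ ln(1.60e-05/1.42e-03)/ln(1.42e-03/2.27e-02) ≈ 1.62.
Method Q: p ≈ ln(1.17e-57/9.22e-20)/ln(9.22e-20/3.95e-07) ≈ 3.00.
Method Q has the higher order (≈3.0 vs ≈1.6).

Q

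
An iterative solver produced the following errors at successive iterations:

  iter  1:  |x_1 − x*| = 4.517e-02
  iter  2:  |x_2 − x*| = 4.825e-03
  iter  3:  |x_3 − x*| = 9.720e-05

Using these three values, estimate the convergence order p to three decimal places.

1.746

p ≈ ln(|x_3 − x*|/|x_2 − x*|) / ln(|x_2 − x*|/|x_1 − x*|)
  = ln(9.720e-05/4.825e-03) / ln(4.825e-03/4.517e-02)
  = ln(0.0201451) / ln(0.106819)
  = -3.904794 / -2.236619 ≈ 1.745847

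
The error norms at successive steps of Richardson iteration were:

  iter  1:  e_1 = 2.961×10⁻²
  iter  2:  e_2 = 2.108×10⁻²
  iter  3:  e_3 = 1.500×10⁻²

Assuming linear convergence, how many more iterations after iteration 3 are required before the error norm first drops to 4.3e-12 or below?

Rate ρ ≈ e_3/e_2 = 1.500×10⁻²/2.108×10⁻² = 0.7116.
After j more steps, e_{3+j} ≈ 1.500×10⁻²·ρ^j; need ρ^j ≤ 4.3e-12/1.500×10⁻² = 2.86667e-10.
j ≥ ln(2.86667e-10)/ln(0.7116) = -21.9727/-0.34024 = 64.580.
So 65 more iterations are needed.

65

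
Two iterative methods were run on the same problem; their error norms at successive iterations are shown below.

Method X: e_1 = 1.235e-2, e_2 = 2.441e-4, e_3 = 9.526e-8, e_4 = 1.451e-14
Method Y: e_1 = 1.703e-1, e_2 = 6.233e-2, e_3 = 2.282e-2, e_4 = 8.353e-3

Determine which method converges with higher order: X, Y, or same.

X

Method X: p ≈ ln(1.451e-14/9.526e-8)/ln(9.526e-8/2.441e-4) ≈ 2.00.
Method Y: p ≈ ln(8.353e-3/2.282e-2)/ln(2.282e-2/6.233e-2) ≈ 1.00.
Method X has the higher order (≈2.0 vs ≈1.0).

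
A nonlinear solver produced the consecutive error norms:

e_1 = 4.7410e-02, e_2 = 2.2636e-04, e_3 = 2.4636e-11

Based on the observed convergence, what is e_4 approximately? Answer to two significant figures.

First estimate the order: p ≈ ln(e_3/e_2) / ln(e_2/e_1) = ln(2.4636e-11/2.2636e-04)/ln(2.2636e-04/4.7410e-02) = ln(1.08835e-07)/ln(0.00477452) ≈ 3.0000.
Then e_4 ≈ e_3·(e_3/e_2)^p = 2.4636e-11·(1.08835e-07)^3.0000 = 2.4636e-11·1.28916e-21 ≈ 3.176e-32.

3.2e-32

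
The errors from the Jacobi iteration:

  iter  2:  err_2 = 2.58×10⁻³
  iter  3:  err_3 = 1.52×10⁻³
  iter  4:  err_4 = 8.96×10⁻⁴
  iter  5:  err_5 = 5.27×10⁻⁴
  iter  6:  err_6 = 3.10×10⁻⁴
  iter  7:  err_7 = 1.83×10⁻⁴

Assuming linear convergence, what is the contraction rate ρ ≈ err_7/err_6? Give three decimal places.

0.590

ρ ≈ err_7/err_6 = 1.83×10⁻⁴/3.10×10⁻⁴ = 0.59032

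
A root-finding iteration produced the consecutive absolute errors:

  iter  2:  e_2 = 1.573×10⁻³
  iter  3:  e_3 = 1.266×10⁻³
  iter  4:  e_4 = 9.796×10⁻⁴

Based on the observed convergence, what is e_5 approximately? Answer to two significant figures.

First estimate the order: p ≈ ln(e_4/e_3) / ln(e_3/e_2) = ln(9.796×10⁻⁴/1.266×10⁻³)/ln(1.266×10⁻³/1.573×10⁻³) = ln(0.773776)/ln(0.804832) ≈ 1.1812.
Then e_5 ≈ e_4·(e_4/e_3)^p = 9.796×10⁻⁴·(0.773776)^1.1812 = 9.796×10⁻⁴·0.738639 ≈ 0.0007236.

7.2e-4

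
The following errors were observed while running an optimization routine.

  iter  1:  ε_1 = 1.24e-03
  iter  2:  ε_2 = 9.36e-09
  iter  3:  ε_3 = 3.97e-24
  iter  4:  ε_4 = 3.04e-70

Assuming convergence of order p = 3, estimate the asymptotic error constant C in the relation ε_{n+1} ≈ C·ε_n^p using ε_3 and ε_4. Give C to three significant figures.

4.86

C ≈ ε_4 / ε_3^3
  = 3.04e-70 / (3.97e-24)^3
  = 3.04e-70 / 6.25708e-71 ≈ 4.8585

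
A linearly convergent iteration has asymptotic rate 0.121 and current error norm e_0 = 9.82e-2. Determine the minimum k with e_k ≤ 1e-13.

After k steps, e_k ≈ 9.82e-2·0.121^k.
Need 0.121^k ≤ 1e-13/9.82e-2 = 1.01833e-12.
k ≥ ln(1.01833e-12)/ln(0.121) = -27.6129/-2.11196 = 13.075.
Smallest integer k = 14.

14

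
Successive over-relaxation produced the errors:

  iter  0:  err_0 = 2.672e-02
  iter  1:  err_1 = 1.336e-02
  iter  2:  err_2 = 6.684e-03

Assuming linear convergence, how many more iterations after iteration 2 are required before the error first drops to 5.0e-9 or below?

Rate ρ ≈ err_2/err_1 = 6.684e-03/1.336e-02 = 0.5003.
After j more steps, err_{2+j} ≈ 6.684e-03·ρ^j; need ρ^j ≤ 5.0e-9/6.684e-03 = 7.48055e-07.
j ≥ ln(7.48055e-07)/ln(0.5003) = -14.1058/-0.69255 = 20.368.
So 21 more iterations are needed.

21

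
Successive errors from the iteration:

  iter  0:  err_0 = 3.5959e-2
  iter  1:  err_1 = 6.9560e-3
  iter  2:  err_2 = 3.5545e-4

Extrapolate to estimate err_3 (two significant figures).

First estimate the order: p ≈ ln(err_2/err_1) / ln(err_1/err_0) = ln(3.5545e-4/6.9560e-3)/ln(6.9560e-3/3.5959e-2) = ln(0.0510998)/ln(0.193443) ≈ 1.8103.
Then err_3 ≈ err_2·(err_2/err_1)^p = 3.5545e-4·(0.0510998)^1.8103 = 3.5545e-4·0.00459041 ≈ 1.632e-06.

1.6e-6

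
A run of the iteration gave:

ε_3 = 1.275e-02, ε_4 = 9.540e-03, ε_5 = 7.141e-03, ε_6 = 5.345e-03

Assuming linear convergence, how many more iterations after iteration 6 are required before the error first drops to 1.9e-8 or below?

Rate ρ ≈ ε_6/ε_5 = 5.345e-03/7.141e-03 = 0.7485.
After j more steps, ε_{6+j} ≈ 5.345e-03·ρ^j; need ρ^j ≤ 1.9e-8/5.345e-03 = 3.55472e-06.
j ≥ ln(3.55472e-06)/ln(0.7485) = -12.5472/-0.28968 = 43.314.
So 44 more iterations are needed.

44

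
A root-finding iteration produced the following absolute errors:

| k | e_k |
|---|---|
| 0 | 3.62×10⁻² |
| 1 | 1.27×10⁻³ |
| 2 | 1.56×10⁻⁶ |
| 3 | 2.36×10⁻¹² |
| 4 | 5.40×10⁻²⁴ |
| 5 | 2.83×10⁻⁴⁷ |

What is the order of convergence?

2

Consecutive ratios: e_5/e_4 = 2.83×10⁻⁴⁷/5.40×10⁻²⁴ = 5.24074e-24, e_4/e_3 = 5.40×10⁻²⁴/2.36×10⁻¹² = 2.28814e-12.
p ≈ ln(5.24074e-24)/ln(2.28814e-12) = -53.6056/-26.8033 ≈ 2.00.
So the convergence is quadratic (order 2).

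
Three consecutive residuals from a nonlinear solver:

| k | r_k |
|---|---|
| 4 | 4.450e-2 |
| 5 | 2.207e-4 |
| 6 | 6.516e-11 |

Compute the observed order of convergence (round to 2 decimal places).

2.83

p ≈ ln(r_6/r_5) / ln(r_5/r_4)
  = ln(6.516e-11/2.207e-4) / ln(2.207e-4/4.450e-2)
  = ln(2.95242e-07) / ln(0.00495955)
  = -15.03547 / -5.30644 ≈ 2.83344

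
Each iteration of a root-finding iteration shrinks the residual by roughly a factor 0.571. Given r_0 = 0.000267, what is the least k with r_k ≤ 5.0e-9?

After k steps, r_k ≈ 0.000267·0.571^k.
Need 0.571^k ≤ 5.0e-9/0.000267 = 1.87266e-05.
k ≥ ln(1.87266e-05)/ln(0.571) = -10.8856/-0.56037 = 19.426.
Smallest integer k = 20.

20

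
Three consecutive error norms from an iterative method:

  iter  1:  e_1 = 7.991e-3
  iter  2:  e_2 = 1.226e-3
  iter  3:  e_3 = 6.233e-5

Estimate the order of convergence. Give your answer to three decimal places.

1.589

p ≈ ln(e_3/e_2) / ln(e_2/e_1)
  = ln(6.233e-5/1.226e-3) / ln(1.226e-3/7.991e-3)
  = ln(0.0508401) / ln(0.153423)
  = -2.979070 / -1.874556 ≈ 1.589214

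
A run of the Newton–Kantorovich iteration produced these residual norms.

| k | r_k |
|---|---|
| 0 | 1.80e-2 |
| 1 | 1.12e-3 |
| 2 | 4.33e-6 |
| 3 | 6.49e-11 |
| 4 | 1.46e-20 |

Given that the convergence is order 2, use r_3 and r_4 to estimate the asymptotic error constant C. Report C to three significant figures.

3.47

C ≈ r_4 / r_3^2
  = 1.46e-20 / (6.49e-11)^2
  = 1.46e-20 / 4.21201e-21 ≈ 3.4663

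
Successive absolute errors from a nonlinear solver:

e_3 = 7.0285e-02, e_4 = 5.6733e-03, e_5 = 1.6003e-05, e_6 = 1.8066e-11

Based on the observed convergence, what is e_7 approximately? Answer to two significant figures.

First estimate the order: p ≈ ln(e_6/e_5) / ln(e_5/e_4) = ln(1.8066e-11/1.6003e-05)/ln(1.6003e-05/5.6733e-03) = ln(1.12891e-06)/ln(0.00282076) ≈ 2.3326.
Then e_7 ≈ e_6·(e_6/e_5)^p = 1.8066e-11·(1.12891e-06)^2.3326 = 1.8066e-11·1.3404e-14 ≈ 2.422e-25.

2.4e-25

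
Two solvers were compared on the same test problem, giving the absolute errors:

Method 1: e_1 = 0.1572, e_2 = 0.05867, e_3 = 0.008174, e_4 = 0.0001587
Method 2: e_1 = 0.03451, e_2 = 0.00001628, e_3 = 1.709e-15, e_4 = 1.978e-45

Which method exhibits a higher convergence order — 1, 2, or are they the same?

Method 1: p ≈ ln(0.0001587/0.008174)/ln(0.008174/0.05867) ≈ 2.00.
Method 2: p ≈ ln(1.978e-45/1.709e-15)/ln(1.709e-15/0.00001628) ≈ 3.00.
Method 2 has the higher order (≈3.0 vs ≈2.0).

2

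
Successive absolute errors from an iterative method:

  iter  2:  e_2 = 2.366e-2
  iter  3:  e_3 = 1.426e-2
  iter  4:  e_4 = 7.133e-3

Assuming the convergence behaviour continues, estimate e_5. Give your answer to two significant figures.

First estimate the order: p ≈ ln(e_4/e_3) / ln(e_3/e_2) = ln(7.133e-3/1.426e-2)/ln(1.426e-2/2.366e-2) = ln(0.50021)/ln(0.602705) ≈ 1.3681.
Then e_5 ≈ e_4·(e_4/e_3)^p = 7.133e-3·(0.50021)^1.3681 = 7.133e-3·0.387624 ≈ 0.002765.

2.8e-3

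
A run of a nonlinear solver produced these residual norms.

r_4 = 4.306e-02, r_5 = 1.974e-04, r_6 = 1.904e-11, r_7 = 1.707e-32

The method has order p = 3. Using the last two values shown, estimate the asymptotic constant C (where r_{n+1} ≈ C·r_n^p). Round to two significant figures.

2.5

C ≈ r_7 / r_6^3
  = 1.707e-32 / (1.904e-11)^3
  = 1.707e-32 / 6.90241e-33 ≈ 2.473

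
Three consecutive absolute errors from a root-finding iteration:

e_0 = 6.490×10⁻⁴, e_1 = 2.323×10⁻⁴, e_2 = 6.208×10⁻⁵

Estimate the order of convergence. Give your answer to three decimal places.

1.284

p ≈ ln(e_2/e_1) / ln(e_1/e_0)
  = ln(6.208×10⁻⁵/2.323×10⁻⁴) / ln(2.323×10⁻⁴/6.490×10⁻⁴)
  = ln(0.267241) / ln(0.357935)
  = -1.319604 / -1.027404 ≈ 1.284406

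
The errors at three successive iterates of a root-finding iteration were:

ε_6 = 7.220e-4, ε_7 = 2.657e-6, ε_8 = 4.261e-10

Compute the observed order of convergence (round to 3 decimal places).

p ≈ ln(ε_8/ε_7) / ln(ε_7/ε_6)
  = ln(4.261e-10/2.657e-6) / ln(2.657e-6/7.220e-4)
  = ln(0.000160369) / ln(0.00368006)
  = -8.738033 / -5.604826 ≈ 1.559019

1.559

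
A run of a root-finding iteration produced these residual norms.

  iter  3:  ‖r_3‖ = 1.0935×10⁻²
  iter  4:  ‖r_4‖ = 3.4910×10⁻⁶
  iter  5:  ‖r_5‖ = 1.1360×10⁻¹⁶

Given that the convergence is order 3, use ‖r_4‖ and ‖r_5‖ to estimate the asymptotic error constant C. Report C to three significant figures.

2.67

C ≈ ‖r_5‖ / ‖r_4‖^3
  = 1.1360×10⁻¹⁶ / (3.4910×10⁻⁶)^3
  = 1.1360×10⁻¹⁶ / 4.25451e-17 ≈ 2.6701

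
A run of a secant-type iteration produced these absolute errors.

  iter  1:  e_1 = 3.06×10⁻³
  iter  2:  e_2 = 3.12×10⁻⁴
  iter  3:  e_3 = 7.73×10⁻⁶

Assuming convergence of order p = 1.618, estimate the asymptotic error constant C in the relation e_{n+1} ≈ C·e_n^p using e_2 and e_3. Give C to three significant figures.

C ≈ e_3 / e_2^1.618
  = 7.73×10⁻⁶ / (3.12×10⁻⁴)^1.618
  = 7.73×10⁻⁶ / 2.1259e-06 ≈ 3.6361

3.64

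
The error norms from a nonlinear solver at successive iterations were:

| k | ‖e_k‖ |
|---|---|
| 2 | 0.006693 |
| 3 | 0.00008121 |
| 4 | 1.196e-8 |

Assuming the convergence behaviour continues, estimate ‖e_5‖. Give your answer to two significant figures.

2.6e-16

First estimate the order: p ≈ ln(‖e_4‖/‖e_3‖) / ln(‖e_3‖/‖e_2‖) = ln(1.196e-8/0.00008121)/ln(0.00008121/0.006693) = ln(0.000147273)/ln(0.0121336) ≈ 1.9999.
Then ‖e_5‖ ≈ ‖e_4‖·(‖e_4‖/‖e_3‖)^p = 1.196e-8·(0.000147273)^1.9999 = 1.196e-8·2.17085e-08 ≈ 2.596e-16.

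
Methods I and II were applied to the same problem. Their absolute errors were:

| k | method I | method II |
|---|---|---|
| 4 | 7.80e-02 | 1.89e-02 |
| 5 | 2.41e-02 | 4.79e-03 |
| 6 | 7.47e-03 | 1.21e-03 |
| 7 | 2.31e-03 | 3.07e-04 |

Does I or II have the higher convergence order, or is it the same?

Method I: p ≈ ln(2.31e-03/7.47e-03)/ln(7.47e-03/2.41e-02) ≈ 1.00.
Method II: p ≈ ln(3.07e-04/1.21e-03)/ln(1.21e-03/4.79e-03) ≈ 1.00.
Both orders ≈ 1.0 — effectively the same.

same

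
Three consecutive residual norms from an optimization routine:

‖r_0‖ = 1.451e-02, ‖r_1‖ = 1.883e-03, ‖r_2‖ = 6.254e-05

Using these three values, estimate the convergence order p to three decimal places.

p ≈ ln(‖r_2‖/‖r_1‖) / ln(‖r_1‖/‖r_0‖)
  = ln(6.254e-05/1.883e-03) / ln(1.883e-03/1.451e-02)
  = ln(0.033213) / ln(0.129773)
  = -3.404814 / -2.041969 ≈ 1.667417

1.667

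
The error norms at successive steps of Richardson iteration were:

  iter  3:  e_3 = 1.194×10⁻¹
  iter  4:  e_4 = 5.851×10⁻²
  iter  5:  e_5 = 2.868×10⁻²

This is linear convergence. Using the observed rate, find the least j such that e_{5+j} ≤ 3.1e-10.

26

Rate ρ ≈ e_5/e_4 = 2.868×10⁻²/5.851×10⁻² = 0.4902.
After j more steps, e_{5+j} ≈ 2.868×10⁻²·ρ^j; need ρ^j ≤ 3.1e-10/2.868×10⁻² = 1.08089e-08.
j ≥ ln(1.08089e-08)/ln(0.4902) = -18.3429/-0.71294 = 25.729.
So 26 more iterations are needed.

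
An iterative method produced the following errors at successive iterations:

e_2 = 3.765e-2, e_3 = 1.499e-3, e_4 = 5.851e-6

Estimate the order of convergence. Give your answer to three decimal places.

p ≈ ln(e_4/e_3) / ln(e_3/e_2)
  = ln(5.851e-6/1.499e-3) / ln(1.499e-3/3.765e-2)
  = ln(0.00390327) / ln(0.0398141)
  = -5.545941 / -3.223534 ≈ 1.720454

1.720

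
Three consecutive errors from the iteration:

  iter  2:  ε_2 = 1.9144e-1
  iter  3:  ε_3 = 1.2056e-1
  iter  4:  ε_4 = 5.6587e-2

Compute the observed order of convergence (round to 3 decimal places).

1.636

p ≈ ln(ε_4/ε_3) / ln(ε_3/ε_2)
  = ln(5.6587e-2/1.2056e-1) / ln(1.2056e-1/1.9144e-1)
  = ln(0.469368) / ln(0.629753)
  = -0.756368 / -0.462428 ≈ 1.635645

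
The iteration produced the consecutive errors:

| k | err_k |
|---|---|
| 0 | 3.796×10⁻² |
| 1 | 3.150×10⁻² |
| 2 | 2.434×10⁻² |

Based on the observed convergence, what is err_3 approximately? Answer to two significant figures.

First estimate the order: p ≈ ln(err_2/err_1) / ln(err_1/err_0) = ln(2.434×10⁻²/3.150×10⁻²)/ln(3.150×10⁻²/3.796×10⁻²) = ln(0.772698)/ln(0.829821) ≈ 1.3823.
Then err_3 ≈ err_2·(err_2/err_1)^p = 2.434×10⁻²·(0.772698)^1.3823 = 2.434×10⁻²·0.700158 ≈ 0.01704.

1.7e-2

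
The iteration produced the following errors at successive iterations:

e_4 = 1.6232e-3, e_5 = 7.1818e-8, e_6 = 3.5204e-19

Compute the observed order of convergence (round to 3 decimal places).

p ≈ ln(e_6/e_5) / ln(e_5/e_4)
  = ln(3.5204e-19/7.1818e-8) / ln(7.1818e-8/1.6232e-3)
  = ln(4.90184e-12) / ln(4.42447e-05)
  = -26.041410 / -10.025775 ≈ 2.597446

2.597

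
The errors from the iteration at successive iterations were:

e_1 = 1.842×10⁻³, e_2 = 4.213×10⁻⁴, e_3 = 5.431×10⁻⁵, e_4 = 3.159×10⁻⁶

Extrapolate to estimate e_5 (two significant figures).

6.1e-8

First estimate the order: p ≈ ln(e_4/e_3) / ln(e_3/e_2) = ln(3.159×10⁻⁶/5.431×10⁻⁵)/ln(5.431×10⁻⁵/4.213×10⁻⁴) = ln(0.0581661)/ln(0.128911) ≈ 1.3885.
Then e_5 ≈ e_4·(e_4/e_3)^p = 3.159×10⁻⁶·(0.0581661)^1.3885 = 3.159×10⁻⁶·0.0192639 ≈ 6.085e-08.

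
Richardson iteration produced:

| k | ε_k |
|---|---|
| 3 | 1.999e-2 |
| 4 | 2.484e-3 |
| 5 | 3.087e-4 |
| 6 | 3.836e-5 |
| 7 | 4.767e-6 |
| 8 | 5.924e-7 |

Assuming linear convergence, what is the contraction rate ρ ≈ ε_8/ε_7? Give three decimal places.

0.124

ρ ≈ ε_8/ε_7 = 5.924e-7/4.767e-6 = 0.12427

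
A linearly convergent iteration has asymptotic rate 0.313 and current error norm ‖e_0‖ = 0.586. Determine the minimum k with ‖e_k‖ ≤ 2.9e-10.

19

After k steps, ‖e_k‖ ≈ 0.586·0.313^k.
Need 0.313^k ≤ 2.9e-10/0.586 = 4.94881e-10.
k ≥ ln(4.94881e-10)/ln(0.313) = -21.4267/-1.16155 = 18.447.
Smallest integer k = 19.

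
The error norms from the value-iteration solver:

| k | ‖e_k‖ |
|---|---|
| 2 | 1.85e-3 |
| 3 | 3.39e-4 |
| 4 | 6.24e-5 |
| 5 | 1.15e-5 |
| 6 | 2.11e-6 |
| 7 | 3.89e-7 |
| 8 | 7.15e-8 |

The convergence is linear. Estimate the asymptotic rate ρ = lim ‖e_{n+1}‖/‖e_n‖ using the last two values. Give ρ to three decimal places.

ρ ≈ ‖e_8‖/‖e_7‖ = 7.15e-8/3.89e-7 = 0.18380

0.184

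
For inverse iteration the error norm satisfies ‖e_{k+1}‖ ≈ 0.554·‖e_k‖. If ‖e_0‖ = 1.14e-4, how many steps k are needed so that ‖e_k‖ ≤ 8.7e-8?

13

After k steps, ‖e_k‖ ≈ 1.14e-4·0.554^k.
Need 0.554^k ≤ 8.7e-8/1.14e-4 = 0.000763158.
k ≥ ln(0.000763158)/ln(0.554) = -7.1780/-0.59059 = 12.154.
Smallest integer k = 13.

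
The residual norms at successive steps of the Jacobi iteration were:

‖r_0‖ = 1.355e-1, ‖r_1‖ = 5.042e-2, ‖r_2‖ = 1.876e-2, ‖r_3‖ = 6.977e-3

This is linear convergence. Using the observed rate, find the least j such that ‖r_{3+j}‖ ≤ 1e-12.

23

Rate ρ ≈ ‖r_3‖/‖r_2‖ = 6.977e-3/1.876e-2 = 0.3719.
After j more steps, ‖r_{3+j}‖ ≈ 6.977e-3·ρ^j; need ρ^j ≤ 1e-12/6.977e-3 = 1.43328e-10.
j ≥ ln(1.43328e-10)/ln(0.3719) = -22.6659/-0.98913 = 22.915.
So 23 more iterations are needed.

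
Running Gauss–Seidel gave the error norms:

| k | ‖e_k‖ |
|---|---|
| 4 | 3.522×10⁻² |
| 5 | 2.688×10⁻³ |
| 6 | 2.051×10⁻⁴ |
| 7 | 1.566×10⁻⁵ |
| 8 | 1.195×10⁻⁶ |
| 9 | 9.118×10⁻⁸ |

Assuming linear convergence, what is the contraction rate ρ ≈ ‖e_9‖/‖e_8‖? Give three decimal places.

ρ ≈ ‖e_9‖/‖e_8‖ = 9.118×10⁻⁸/1.195×10⁻⁶ = 0.07630

0.076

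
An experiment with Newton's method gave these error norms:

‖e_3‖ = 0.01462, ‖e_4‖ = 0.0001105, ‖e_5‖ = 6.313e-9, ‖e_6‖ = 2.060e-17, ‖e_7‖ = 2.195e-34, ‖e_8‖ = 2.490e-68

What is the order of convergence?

2

Consecutive ratios: ‖e_8‖/‖e_7‖ = 2.490e-68/2.195e-34 = 1.1344e-34, ‖e_7‖/‖e_6‖ = 2.195e-34/2.060e-17 = 1.06553e-17.
p ≈ ln(1.1344e-34)/ln(1.06553e-17) = -78.1618/-39.0805 ≈ 2.00.
So the convergence is quadratic (order 2).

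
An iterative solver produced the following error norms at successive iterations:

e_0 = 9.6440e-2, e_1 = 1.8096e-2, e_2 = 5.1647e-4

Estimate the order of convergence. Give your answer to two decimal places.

2.13

p ≈ ln(e_2/e_1) / ln(e_1/e_0)
  = ln(5.1647e-4/1.8096e-2) / ln(1.8096e-2/9.6440e-2)
  = ln(0.0285406) / ln(0.18764)
  = -3.55643 / -1.67323 ≈ 2.12549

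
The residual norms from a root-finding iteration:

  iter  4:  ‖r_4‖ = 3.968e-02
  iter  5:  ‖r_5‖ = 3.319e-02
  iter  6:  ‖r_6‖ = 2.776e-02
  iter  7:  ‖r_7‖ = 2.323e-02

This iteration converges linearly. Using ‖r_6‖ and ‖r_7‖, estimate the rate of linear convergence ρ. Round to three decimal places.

0.837

ρ ≈ ‖r_7‖/‖r_6‖ = 2.323e-02/2.776e-02 = 0.83682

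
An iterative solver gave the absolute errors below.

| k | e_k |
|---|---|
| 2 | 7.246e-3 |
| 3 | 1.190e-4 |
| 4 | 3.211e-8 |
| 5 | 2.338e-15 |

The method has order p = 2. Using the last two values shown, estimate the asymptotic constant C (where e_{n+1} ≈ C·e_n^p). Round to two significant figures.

C ≈ e_5 / e_4^2
  = 2.338e-15 / (3.211e-8)^2
  = 2.338e-15 / 1.03105e-15 ≈ 2.2676

2.3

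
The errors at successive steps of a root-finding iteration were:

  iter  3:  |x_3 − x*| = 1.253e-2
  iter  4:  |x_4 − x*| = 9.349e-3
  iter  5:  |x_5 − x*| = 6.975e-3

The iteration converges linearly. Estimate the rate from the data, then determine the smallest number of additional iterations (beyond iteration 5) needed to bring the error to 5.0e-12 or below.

72

Rate ρ ≈ |x_5 − x*|/|x_4 − x*| = 6.975e-3/9.349e-3 = 0.7461.
After j more steps, |x_{5+j} − x*| ≈ 6.975e-3·ρ^j; need ρ^j ≤ 5.0e-12/6.975e-3 = 7.16846e-10.
j ≥ ln(7.16846e-10)/ln(0.7461) = -21.0562/-0.29290 = 71.889.
So 72 more iterations are needed.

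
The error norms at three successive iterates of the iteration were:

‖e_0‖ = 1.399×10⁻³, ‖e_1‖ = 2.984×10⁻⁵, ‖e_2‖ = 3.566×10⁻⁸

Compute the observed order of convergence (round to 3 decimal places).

p ≈ ln(‖e_2‖/‖e_1‖) / ln(‖e_1‖/‖e_0‖)
  = ln(3.566×10⁻⁸/2.984×10⁻⁵) / ln(2.984×10⁻⁵/1.399×10⁻³)
  = ln(0.00119504) / ln(0.0213295)
  = -6.729576 / -3.847664 ≈ 1.749003

1.749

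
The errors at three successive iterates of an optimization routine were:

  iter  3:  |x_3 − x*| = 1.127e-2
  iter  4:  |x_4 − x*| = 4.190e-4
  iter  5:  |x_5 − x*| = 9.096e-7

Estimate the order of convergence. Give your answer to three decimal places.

1.863

p ≈ ln(|x_5 − x*|/|x_4 − x*|) / ln(|x_4 − x*|/|x_3 − x*|)
  = ln(9.096e-7/4.190e-4) / ln(4.190e-4/1.127e-2)
  = ln(0.00217088) / ln(0.0371783)
  = -6.132623 / -3.292030 ≈ 1.862870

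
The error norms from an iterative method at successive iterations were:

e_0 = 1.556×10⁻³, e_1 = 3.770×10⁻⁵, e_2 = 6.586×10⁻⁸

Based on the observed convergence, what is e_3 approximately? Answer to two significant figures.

1.3e-12

First estimate the order: p ≈ ln(e_2/e_1) / ln(e_1/e_0) = ln(6.586×10⁻⁸/3.770×10⁻⁵)/ln(3.770×10⁻⁵/1.556×10⁻³) = ln(0.00174695)/ln(0.0242288) ≈ 1.7069.
Then e_3 ≈ e_2·(e_2/e_1)^p = 6.586×10⁻⁸·(0.00174695)^1.7069 = 6.586×10⁻⁸·1.96268e-05 ≈ 1.293e-12.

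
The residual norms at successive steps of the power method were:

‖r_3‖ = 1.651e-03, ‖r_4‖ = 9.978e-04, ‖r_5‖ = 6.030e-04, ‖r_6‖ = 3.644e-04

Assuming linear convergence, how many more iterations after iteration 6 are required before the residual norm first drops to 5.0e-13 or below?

Rate ρ ≈ ‖r_6‖/‖r_5‖ = 3.644e-04/6.030e-04 = 0.6043.
After j more steps, ‖r_{6+j}‖ ≈ 3.644e-04·ρ^j; need ρ^j ≤ 5.0e-13/3.644e-04 = 1.37212e-09.
j ≥ ln(1.37212e-09)/ln(0.6043) = -20.4069/-0.50368 = 40.516.
So 41 more iterations are needed.

41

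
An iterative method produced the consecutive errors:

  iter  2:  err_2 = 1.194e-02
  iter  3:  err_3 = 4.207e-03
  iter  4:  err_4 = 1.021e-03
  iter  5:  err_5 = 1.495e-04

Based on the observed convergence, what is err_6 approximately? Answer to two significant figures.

1.1e-5

First estimate the order: p ≈ ln(err_5/err_4) / ln(err_4/err_3) = ln(1.495e-04/1.021e-03)/ln(1.021e-03/4.207e-03) = ln(0.146425)/ln(0.242691) ≈ 1.3568.
Then err_6 ≈ err_5·(err_5/err_4)^p = 1.495e-04·(0.146425)^1.3568 = 1.495e-04·0.0737746 ≈ 1.103e-05.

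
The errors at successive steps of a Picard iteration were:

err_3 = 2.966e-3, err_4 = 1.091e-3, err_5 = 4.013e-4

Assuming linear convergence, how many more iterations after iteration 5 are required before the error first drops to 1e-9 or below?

13

Rate ρ ≈ err_5/err_4 = 4.013e-4/1.091e-3 = 0.3678.
After j more steps, err_{5+j} ≈ 4.013e-4·ρ^j; need ρ^j ≤ 1e-9/4.013e-4 = 2.4919e-06.
j ≥ ln(2.4919e-06)/ln(0.3678) = -12.9025/-1.00022 = 12.900.
So 13 more iterations are needed.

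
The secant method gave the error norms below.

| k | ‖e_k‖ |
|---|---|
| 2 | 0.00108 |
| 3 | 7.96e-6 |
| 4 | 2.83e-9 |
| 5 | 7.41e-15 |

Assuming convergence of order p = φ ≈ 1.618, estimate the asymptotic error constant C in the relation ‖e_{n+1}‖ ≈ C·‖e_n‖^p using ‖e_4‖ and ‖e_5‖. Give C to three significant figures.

0.502

C ≈ ‖e_5‖ / ‖e_4‖^1.618
  = 7.41e-15 / (2.83e-9)^1.618
  = 7.41e-15 / 1.47567e-14 ≈ 0.50214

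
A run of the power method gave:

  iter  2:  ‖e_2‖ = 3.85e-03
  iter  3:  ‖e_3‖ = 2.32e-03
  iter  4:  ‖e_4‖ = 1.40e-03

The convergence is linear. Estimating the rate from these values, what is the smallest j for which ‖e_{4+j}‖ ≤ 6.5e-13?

43

Rate ρ ≈ ‖e_4‖/‖e_3‖ = 1.40e-03/2.32e-03 = 0.6034.
After j more steps, ‖e_{4+j}‖ ≈ 1.40e-03·ρ^j; need ρ^j ≤ 6.5e-13/1.40e-03 = 4.64286e-10.
j ≥ ln(4.64286e-10)/ln(0.6034) = -21.4905/-0.50517 = 42.541.
So 43 more iterations are needed.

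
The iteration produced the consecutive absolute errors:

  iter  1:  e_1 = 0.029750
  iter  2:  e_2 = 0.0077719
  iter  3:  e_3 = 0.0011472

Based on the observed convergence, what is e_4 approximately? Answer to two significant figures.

First estimate the order: p ≈ ln(e_3/e_2) / ln(e_2/e_1) = ln(0.0011472/0.0077719)/ln(0.0077719/0.029750) = ln(0.147609)/ln(0.26124) ≈ 1.4253.
Then e_4 ≈ e_3·(e_3/e_2)^p = 0.0011472·(0.147609)^1.4253 = 0.0011472·0.0654239 ≈ 7.505e-05.

7.5e-5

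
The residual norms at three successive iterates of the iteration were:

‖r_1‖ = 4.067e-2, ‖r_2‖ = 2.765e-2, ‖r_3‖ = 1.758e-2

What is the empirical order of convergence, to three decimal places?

p ≈ ln(‖r_3‖/‖r_2‖) / ln(‖r_2‖/‖r_1‖)
  = ln(1.758e-2/2.765e-2) / ln(2.765e-2/4.067e-2)
  = ln(0.635805) / ln(0.679862)
  = -0.452863 / -0.385865 ≈ 1.173631

1.174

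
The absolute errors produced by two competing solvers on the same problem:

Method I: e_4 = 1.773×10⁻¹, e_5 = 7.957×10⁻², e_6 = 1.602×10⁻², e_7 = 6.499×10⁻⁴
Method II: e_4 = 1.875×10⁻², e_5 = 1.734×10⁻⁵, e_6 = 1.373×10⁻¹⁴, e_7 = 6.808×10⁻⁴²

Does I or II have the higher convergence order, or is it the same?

Method I: p ≈ ln(6.499×10⁻⁴/1.602×10⁻²)/ln(1.602×10⁻²/7.957×10⁻²) ≈ 2.00.
Method II: p ≈ ln(6.808×10⁻⁴²/1.373×10⁻¹⁴)/ln(1.373×10⁻¹⁴/1.734×10⁻⁵) ≈ 3.00.
Method II has the higher order (≈3.0 vs ≈2.0).

II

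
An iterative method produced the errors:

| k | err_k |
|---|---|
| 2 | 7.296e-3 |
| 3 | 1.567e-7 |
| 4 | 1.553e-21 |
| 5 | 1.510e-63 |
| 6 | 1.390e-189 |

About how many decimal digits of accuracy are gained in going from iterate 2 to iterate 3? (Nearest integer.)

5

Digits gained ≈ log₁₀(err_2/err_3) = log₁₀(7.296e-3/1.567e-7) = log₁₀(46560.3) ≈ 4.668.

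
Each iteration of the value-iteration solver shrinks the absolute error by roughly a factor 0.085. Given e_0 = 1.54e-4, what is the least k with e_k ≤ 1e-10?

6

After k steps, e_k ≈ 1.54e-4·0.085^k.
Need 0.085^k ≤ 1e-10/1.54e-4 = 6.49351e-07.
k ≥ ln(6.49351e-07)/ln(0.085) = -14.2473/-2.46510 = 5.780.
Smallest integer k = 6.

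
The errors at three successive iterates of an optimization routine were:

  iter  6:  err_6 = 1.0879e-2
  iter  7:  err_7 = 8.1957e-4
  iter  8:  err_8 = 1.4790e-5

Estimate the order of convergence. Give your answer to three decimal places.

1.553

p ≈ ln(err_8/err_7) / ln(err_7/err_6)
  = ln(1.4790e-5/8.1957e-4) / ln(8.1957e-4/1.0879e-2)
  = ln(0.018046) / ln(0.075335)
  = -4.014831 / -2.585810 ≈ 1.552640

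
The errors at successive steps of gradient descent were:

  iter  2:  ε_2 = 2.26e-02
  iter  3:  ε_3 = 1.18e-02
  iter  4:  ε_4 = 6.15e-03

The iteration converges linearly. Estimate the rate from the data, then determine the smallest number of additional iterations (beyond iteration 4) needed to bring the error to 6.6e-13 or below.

Rate ρ ≈ ε_4/ε_3 = 6.15e-03/1.18e-02 = 0.5212.
After j more steps, ε_{4+j} ≈ 6.15e-03·ρ^j; need ρ^j ≤ 6.6e-13/6.15e-03 = 1.07317e-10.
j ≥ ln(1.07317e-10)/ln(0.5212) = -22.9552/-0.65162 = 35.228.
So 36 more iterations are needed.

36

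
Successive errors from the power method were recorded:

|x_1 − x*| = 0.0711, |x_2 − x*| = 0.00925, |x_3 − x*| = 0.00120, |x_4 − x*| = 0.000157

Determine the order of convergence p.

Consecutive ratios: |x_4 − x*|/|x_3 − x*| = 0.000157/0.00120 = 0.130833, |x_3 − x*|/|x_2 − x*| = 0.00120/0.00925 = 0.12973.
p ≈ ln(0.130833)/ln(0.12973) = -2.0338/-2.0423 ≈ 1.00.
So the convergence is linear (order 1).

1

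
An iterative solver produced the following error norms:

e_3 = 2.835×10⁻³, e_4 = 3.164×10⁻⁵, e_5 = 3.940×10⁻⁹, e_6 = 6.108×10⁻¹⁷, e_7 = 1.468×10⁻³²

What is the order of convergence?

Consecutive ratios: e_7/e_6 = 1.468×10⁻³²/6.108×10⁻¹⁷ = 2.40341e-16, e_6/e_5 = 6.108×10⁻¹⁷/3.940×10⁻⁹ = 1.55025e-08.
p ≈ ln(2.40341e-16)/ln(1.55025e-08) = -35.9645/-17.9823 ≈ 2.00.
So the convergence is quadratic (order 2).

2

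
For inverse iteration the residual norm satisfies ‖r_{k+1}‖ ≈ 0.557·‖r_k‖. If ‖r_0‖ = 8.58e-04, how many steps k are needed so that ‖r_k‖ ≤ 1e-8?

20

After k steps, ‖r_k‖ ≈ 8.58e-04·0.557^k.
Need 0.557^k ≤ 1e-8/8.58e-04 = 1.1655e-05.
k ≥ ln(1.1655e-05)/ln(0.557) = -11.3598/-0.58519 = 19.412.
Smallest integer k = 20.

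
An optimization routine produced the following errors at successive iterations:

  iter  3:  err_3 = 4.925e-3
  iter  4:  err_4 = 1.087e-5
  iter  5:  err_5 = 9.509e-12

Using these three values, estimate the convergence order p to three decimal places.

p ≈ ln(err_5/err_4) / ln(err_4/err_3)
  = ln(9.509e-12/1.087e-5) / ln(1.087e-5/4.925e-3)
  = ln(8.74793e-07) / ln(0.00220711)
  = -13.949279 / -6.116071 ≈ 2.280758

2.281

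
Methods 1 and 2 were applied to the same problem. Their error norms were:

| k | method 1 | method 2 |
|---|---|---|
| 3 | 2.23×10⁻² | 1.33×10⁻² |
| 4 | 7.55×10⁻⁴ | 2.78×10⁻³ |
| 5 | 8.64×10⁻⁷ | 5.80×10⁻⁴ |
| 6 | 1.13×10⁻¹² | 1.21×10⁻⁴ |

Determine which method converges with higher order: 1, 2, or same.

1

Method 1: p ≈ ln(1.13×10⁻¹²/8.64×10⁻⁷)/ln(8.64×10⁻⁷/7.55×10⁻⁴) ≈ 2.00.
Method 2: p ≈ ln(1.21×10⁻⁴/5.80×10⁻⁴)/ln(5.80×10⁻⁴/2.78×10⁻³) ≈ 1.00.
Method 1 has the higher order (≈2.0 vs ≈1.0).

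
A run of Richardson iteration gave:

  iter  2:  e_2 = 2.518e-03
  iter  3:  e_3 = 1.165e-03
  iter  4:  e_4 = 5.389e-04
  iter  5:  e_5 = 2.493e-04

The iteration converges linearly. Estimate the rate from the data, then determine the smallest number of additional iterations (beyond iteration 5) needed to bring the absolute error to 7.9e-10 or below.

Rate ρ ≈ e_5/e_4 = 2.493e-04/5.389e-04 = 0.4626.
After j more steps, e_{5+j} ≈ 2.493e-04·ρ^j; need ρ^j ≤ 7.9e-10/2.493e-04 = 3.16887e-06.
j ≥ ln(3.16887e-06)/ln(0.4626) = -12.6621/-0.77089 = 16.425.
So 17 more iterations are needed.

17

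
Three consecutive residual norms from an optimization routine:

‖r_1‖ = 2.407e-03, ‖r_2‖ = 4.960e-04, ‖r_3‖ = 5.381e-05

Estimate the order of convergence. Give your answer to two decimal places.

p ≈ ln(‖r_3‖/‖r_2‖) / ln(‖r_2‖/‖r_1‖)
  = ln(5.381e-05/4.960e-04) / ln(4.960e-04/2.407e-03)
  = ln(0.108488) / ln(0.206066)
  = -2.22112 / -1.57956 ≈ 1.40616

1.41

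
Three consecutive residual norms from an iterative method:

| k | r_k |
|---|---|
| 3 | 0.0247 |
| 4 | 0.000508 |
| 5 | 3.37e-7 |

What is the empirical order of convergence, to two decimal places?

1.88

p ≈ ln(r_5/r_4) / ln(r_4/r_3)
  = ln(3.37e-7/0.000508) / ln(0.000508/0.0247)
  = ln(0.000663386) / ln(0.0205668)
  = -7.31815 / -3.88408 ≈ 1.88414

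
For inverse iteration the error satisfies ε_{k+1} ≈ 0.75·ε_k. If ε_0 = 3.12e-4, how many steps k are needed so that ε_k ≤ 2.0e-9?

42

After k steps, ε_k ≈ 3.12e-4·0.75^k.
Need 0.75^k ≤ 2.0e-9/3.12e-4 = 6.41026e-06.
k ≥ ln(6.41026e-06)/ln(0.75) = -11.9576/-0.28768 = 41.566.
Smallest integer k = 42.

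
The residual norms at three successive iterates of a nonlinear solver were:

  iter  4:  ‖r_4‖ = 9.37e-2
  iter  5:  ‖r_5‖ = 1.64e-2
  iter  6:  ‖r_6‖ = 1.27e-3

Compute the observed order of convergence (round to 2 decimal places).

1.47

p ≈ ln(‖r_6‖/‖r_5‖) / ln(‖r_5‖/‖r_4‖)
  = ln(1.27e-3/1.64e-2) / ln(1.64e-2/9.37e-2)
  = ln(0.077439) / ln(0.175027)
  = -2.55826 / -1.74282 ≈ 1.46789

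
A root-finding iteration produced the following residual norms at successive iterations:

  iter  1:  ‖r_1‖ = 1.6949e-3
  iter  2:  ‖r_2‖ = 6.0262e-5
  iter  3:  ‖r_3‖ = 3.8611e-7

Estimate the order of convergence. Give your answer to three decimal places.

p ≈ ln(‖r_3‖/‖r_2‖) / ln(‖r_2‖/‖r_1‖)
  = ln(3.8611e-7/6.0262e-5) / ln(6.0262e-5/1.6949e-3)
  = ln(0.00640719) / ln(0.0355549)
  = -5.050334 / -3.336677 ≈ 1.513582

1.514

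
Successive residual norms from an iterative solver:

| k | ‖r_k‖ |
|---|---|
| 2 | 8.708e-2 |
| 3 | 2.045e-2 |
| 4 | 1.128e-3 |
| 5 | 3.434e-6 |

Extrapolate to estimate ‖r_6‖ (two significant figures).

3.2e-11

First estimate the order: p ≈ ln(‖r_5‖/‖r_4‖) / ln(‖r_4‖/‖r_3‖) = ln(3.434e-6/1.128e-3)/ln(1.128e-3/2.045e-2) = ln(0.00304433)/ln(0.0551589) ≈ 1.9998.
Then ‖r_6‖ ≈ ‖r_5‖·(‖r_5‖/‖r_4‖)^p = 3.434e-6·(0.00304433)^1.9998 = 3.434e-6·9.27869e-06 ≈ 3.186e-11.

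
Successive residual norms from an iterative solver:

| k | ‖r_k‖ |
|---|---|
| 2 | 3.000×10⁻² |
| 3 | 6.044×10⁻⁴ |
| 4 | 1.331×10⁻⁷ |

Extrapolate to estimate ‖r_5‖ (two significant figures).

First estimate the order: p ≈ ln(‖r_4‖/‖r_3‖) / ln(‖r_3‖/‖r_2‖) = ln(1.331×10⁻⁷/6.044×10⁻⁴)/ln(6.044×10⁻⁴/3.000×10⁻²) = ln(0.000220218)/ln(0.0201467) ≈ 2.1566.
Then ‖r_5‖ ≈ ‖r_4‖·(‖r_4‖/‖r_3‖)^p = 1.331×10⁻⁷·(0.000220218)^2.1566 = 1.331×10⁻⁷·1.29717e-08 ≈ 1.727e-15.

1.7e-15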